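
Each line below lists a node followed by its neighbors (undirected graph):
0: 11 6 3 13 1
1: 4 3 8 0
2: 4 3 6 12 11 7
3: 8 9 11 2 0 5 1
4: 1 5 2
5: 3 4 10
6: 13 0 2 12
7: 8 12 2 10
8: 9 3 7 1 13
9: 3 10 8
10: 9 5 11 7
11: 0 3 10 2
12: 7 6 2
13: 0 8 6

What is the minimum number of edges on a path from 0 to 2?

2

Level 0: 0
Level 1: 1, 3, 6, 11, 13
Level 2: 2, 4, 5, 8, 9, 10, 12
Level 3: 7
2 first appears at level 2.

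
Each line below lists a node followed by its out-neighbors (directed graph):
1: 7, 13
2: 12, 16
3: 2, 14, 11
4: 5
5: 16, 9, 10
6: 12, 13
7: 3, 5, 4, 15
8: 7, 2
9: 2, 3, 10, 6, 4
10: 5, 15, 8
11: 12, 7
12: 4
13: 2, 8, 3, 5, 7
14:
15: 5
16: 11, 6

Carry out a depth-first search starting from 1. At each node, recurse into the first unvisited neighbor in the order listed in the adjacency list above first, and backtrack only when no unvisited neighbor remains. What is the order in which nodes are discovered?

1 → 7 → 3 → 2 → 12 → 4 → 5 → 16 → 11 → 6 → 13 → 8 → 9 → 10 → 15 → 14

Visit 1
1 → 7
7 → 3
3 → 2
2 → 12
12 → 4
4 → 5
5 → 16
16 → 11
16 → 6
6 → 13
13 → 8
5 → 9
9 → 10
10 → 15
3 → 14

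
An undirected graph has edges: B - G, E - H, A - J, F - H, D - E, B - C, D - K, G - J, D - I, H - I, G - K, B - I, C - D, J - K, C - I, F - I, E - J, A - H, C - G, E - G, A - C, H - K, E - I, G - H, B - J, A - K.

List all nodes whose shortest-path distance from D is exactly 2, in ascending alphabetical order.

A, B, F, G, H, J

Level 0: D
Level 1: C, E, I, K
Level 2: A, B, F, G, H, J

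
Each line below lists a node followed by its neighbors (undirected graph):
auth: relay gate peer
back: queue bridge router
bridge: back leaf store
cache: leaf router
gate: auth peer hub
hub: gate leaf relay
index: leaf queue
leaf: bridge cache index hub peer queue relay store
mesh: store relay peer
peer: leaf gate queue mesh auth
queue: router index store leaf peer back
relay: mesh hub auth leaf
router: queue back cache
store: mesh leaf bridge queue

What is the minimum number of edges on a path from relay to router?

3

Level 0: relay
Level 1: auth, hub, leaf, mesh
Level 2: bridge, cache, gate, index, peer, queue, store
Level 3: back, router
router first appears at level 3.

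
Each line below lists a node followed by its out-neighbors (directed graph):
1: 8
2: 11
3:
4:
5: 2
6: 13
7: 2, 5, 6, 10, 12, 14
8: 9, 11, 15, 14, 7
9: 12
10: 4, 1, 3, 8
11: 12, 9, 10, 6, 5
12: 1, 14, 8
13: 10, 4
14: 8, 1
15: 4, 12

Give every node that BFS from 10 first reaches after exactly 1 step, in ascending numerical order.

1, 3, 4, 8

Level 0: 10
Level 1: 1, 3, 4, 8
Level 2: 7, 9, 11, 14, 15
Level 3: 2, 5, 6, 12
Level 4: 13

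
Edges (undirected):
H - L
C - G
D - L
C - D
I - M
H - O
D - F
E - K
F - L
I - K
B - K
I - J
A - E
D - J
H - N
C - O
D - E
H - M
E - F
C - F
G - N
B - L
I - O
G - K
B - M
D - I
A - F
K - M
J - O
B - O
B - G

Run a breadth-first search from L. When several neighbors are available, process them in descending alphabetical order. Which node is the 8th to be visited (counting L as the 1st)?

Visit L; enqueue H, F, D, B → queue [H, F, D, B]
Visit H; enqueue O, N, M → queue [F, D, B, O, N, M]
Visit F; enqueue E, C, A → queue [D, B, O, N, M, E, C, A]
Visit D; enqueue J, I → queue [B, O, N, M, E, C, A, J, I]
Visit B; enqueue K, G → queue [O, N, M, E, C, A, J, I, K, G]
Visit O → queue [N, M, E, C, A, J, I, K, G]
Visit N → queue [M, E, C, A, J, I, K, G]
Visit M → queue [E, C, A, J, I, K, G]
Visit E → queue [C, A, J, I, K, G]
Visit C → queue [A, J, I, K, G]
Visit A → queue [J, I, K, G]
Visit J → queue [I, K, G]
Visit I → queue [K, G]
Visit K → queue [G]
Visit G → queue []

Visit order: L, H, F, D, B, O, N, M, E, C, A, J, I, K, G

M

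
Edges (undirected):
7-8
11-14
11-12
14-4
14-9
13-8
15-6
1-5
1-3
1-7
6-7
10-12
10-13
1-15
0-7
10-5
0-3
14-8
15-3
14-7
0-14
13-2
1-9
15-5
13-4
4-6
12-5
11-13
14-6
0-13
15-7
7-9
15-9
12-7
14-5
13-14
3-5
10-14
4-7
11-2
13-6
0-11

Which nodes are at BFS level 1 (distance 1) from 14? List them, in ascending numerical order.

0, 4, 5, 6, 7, 8, 9, 10, 11, 13

Level 0: 14
Level 1: 0, 4, 5, 6, 7, 8, 9, 10, 11, 13
Level 2: 1, 2, 3, 12, 15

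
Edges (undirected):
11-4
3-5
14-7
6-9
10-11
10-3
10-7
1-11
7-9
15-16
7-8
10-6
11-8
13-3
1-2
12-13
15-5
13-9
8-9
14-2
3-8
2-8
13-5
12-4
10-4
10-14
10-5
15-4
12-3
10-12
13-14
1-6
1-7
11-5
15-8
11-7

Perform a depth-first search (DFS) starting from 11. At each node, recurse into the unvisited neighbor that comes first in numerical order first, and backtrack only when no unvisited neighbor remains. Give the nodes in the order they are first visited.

11 1 2 8 3 5 10 4 12 13 9 6 7 14 15 16

Visit 11
11 → 1
1 → 2
2 → 8
8 → 3
3 → 5
5 → 10
10 → 4
4 → 12
12 → 13
13 → 9
9 → 6
9 → 7
7 → 14
4 → 15
15 → 16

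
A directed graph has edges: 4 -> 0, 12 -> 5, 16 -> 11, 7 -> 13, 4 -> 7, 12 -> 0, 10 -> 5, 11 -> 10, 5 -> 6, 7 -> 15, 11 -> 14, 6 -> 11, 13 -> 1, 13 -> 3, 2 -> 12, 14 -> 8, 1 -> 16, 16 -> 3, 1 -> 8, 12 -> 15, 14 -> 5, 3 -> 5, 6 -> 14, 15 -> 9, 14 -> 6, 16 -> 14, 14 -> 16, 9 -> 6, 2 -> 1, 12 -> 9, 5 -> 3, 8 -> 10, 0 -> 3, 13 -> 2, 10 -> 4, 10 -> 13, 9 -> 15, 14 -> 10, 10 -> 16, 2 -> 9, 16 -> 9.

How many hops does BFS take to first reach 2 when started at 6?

Level 0: 6
Level 1: 11, 14
Level 2: 5, 8, 10, 16
Level 3: 3, 4, 9, 13
Level 4: 0, 1, 2, 7, 15
Level 5: 12
2 first appears at level 4.

4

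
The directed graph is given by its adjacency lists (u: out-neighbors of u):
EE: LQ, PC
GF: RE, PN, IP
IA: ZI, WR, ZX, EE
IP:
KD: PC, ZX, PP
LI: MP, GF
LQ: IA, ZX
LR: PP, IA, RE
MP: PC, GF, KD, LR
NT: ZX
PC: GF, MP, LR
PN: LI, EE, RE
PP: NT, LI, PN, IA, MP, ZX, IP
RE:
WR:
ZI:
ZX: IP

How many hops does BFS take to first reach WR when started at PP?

2

Level 0: PP
Level 1: IA, IP, LI, MP, NT, PN, ZX
Level 2: EE, GF, KD, LR, PC, RE, WR, ZI
Level 3: LQ
WR first appears at level 2.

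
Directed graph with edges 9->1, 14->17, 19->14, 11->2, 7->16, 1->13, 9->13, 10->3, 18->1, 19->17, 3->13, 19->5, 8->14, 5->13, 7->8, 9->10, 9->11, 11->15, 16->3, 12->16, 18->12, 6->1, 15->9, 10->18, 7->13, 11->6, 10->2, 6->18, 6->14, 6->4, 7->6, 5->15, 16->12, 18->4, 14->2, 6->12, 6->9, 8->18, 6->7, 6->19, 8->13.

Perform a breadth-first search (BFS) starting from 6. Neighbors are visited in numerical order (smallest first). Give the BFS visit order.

Visit 6; enqueue 1, 4, 7, 9, 12, 14, 18, 19 → queue [1, 4, 7, 9, 12, 14, 18, 19]
Visit 1; enqueue 13 → queue [4, 7, 9, 12, 14, 18, 19, 13]
Visit 4 → queue [7, 9, 12, 14, 18, 19, 13]
Visit 7; enqueue 8, 16 → queue [9, 12, 14, 18, 19, 13, 8, 16]
Visit 9; enqueue 10, 11 → queue [12, 14, 18, 19, 13, 8, 16, 10, 11]
Visit 12 → queue [14, 18, 19, 13, 8, 16, 10, 11]
Visit 14; enqueue 2, 17 → queue [18, 19, 13, 8, 16, 10, 11, 2, 17]
Visit 18 → queue [19, 13, 8, 16, 10, 11, 2, 17]
Visit 19; enqueue 5 → queue [13, 8, 16, 10, 11, 2, 17, 5]
Visit 13 → queue [8, 16, 10, 11, 2, 17, 5]
Visit 8 → queue [16, 10, 11, 2, 17, 5]
Visit 16; enqueue 3 → queue [10, 11, 2, 17, 5, 3]
Visit 10 → queue [11, 2, 17, 5, 3]
Visit 11; enqueue 15 → queue [2, 17, 5, 3, 15]
Visit 2 → queue [17, 5, 3, 15]
Visit 17 → queue [5, 3, 15]
Visit 5 → queue [3, 15]
Visit 3 → queue [15]
Visit 15 → queue []

6 → 1 → 4 → 7 → 9 → 12 → 14 → 18 → 19 → 13 → 8 → 16 → 10 → 11 → 2 → 17 → 5 → 3 → 15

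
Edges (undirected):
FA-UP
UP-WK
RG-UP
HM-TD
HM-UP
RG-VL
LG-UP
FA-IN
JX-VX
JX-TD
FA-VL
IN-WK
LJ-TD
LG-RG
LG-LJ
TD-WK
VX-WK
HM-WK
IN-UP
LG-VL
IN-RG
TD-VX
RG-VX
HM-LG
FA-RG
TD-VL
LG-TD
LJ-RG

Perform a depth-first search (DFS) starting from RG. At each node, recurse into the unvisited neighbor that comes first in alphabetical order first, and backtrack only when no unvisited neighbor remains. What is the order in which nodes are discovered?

RG, FA, IN, UP, HM, LG, LJ, TD, JX, VX, WK, VL

Visit RG
RG → FA
FA → IN
IN → UP
UP → HM
HM → LG
LG → LJ
LJ → TD
TD → JX
JX → VX
VX → WK
TD → VL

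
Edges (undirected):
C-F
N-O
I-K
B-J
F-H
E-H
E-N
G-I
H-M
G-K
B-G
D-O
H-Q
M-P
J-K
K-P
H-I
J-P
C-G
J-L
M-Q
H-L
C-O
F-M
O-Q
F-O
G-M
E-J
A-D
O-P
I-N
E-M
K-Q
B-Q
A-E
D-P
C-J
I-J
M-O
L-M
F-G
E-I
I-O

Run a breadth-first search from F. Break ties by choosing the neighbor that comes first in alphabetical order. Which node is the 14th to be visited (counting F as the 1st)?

P

Visit F; enqueue C, G, H, M, O → queue [C, G, H, M, O]
Visit C; enqueue J → queue [G, H, M, O, J]
Visit G; enqueue B, I, K → queue [H, M, O, J, B, I, K]
Visit H; enqueue E, L, Q → queue [M, O, J, B, I, K, E, L, Q]
Visit M; enqueue P → queue [O, J, B, I, K, E, L, Q, P]
Visit O; enqueue D, N → queue [J, B, I, K, E, L, Q, P, D, N]
Visit J → queue [B, I, K, E, L, Q, P, D, N]
Visit B → queue [I, K, E, L, Q, P, D, N]
Visit I → queue [K, E, L, Q, P, D, N]
Visit K → queue [E, L, Q, P, D, N]
Visit E; enqueue A → queue [L, Q, P, D, N, A]
Visit L → queue [Q, P, D, N, A]
Visit Q → queue [P, D, N, A]
Visit P → queue [D, N, A]
Visit D → queue [N, A]
Visit N → queue [A]
Visit A → queue []

Visit order: F, C, G, H, M, O, J, B, I, K, E, L, Q, P, D, N, A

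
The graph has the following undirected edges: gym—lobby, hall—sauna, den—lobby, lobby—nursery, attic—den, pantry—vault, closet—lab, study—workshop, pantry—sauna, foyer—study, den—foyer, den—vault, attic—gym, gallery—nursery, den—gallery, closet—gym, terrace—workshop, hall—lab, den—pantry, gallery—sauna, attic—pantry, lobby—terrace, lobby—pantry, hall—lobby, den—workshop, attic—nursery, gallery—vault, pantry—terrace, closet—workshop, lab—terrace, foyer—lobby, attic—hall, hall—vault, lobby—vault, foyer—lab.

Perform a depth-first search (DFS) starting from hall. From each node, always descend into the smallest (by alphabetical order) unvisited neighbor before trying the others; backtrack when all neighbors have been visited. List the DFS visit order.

hall, attic, den, foyer, lab, closet, gym, lobby, nursery, gallery, sauna, pantry, terrace, workshop, study, vault

Visit hall
hall → attic
attic → den
den → foyer
foyer → lab
lab → closet
closet → gym
gym → lobby
lobby → nursery
nursery → gallery
gallery → sauna
sauna → pantry
pantry → terrace
terrace → workshop
workshop → study
pantry → vault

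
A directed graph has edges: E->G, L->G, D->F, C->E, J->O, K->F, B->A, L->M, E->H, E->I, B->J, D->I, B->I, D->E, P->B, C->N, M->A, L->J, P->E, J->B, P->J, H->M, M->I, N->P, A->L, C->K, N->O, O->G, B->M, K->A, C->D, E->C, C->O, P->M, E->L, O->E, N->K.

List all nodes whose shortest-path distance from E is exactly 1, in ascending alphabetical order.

Level 0: E
Level 1: C, G, H, I, L
Level 2: D, J, K, M, N, O
Level 3: A, B, F, P

C, G, H, I, L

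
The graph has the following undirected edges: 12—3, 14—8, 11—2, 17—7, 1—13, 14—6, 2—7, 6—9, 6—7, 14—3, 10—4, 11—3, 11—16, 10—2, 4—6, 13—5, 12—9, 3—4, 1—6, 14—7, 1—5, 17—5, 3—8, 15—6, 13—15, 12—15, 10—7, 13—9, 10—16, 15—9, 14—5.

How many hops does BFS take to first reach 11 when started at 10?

Level 0: 10
Level 1: 2, 4, 7, 16
Level 2: 3, 6, 11, 14, 17
Level 3: 1, 5, 8, 9, 12, 15
Level 4: 13
11 first appears at level 2.

2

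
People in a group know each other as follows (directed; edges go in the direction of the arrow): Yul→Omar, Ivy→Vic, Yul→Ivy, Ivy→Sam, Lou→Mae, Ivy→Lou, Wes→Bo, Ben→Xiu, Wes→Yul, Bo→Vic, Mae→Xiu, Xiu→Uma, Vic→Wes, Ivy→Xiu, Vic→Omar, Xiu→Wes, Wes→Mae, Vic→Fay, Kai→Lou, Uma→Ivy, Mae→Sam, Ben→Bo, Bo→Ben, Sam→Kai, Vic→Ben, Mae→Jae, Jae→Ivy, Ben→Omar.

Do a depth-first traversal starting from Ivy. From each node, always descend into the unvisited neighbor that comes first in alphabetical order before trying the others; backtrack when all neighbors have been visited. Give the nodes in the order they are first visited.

Ivy → Lou → Mae → Jae → Sam → Kai → Xiu → Uma → Wes → Bo → Ben → Omar → Vic → Fay → Yul

Visit Ivy
Ivy → Lou
Lou → Mae
Mae → Jae
Mae → Sam
Sam → Kai
Mae → Xiu
Xiu → Uma
Xiu → Wes
Wes → Bo
Bo → Ben
Ben → Omar
Bo → Vic
Vic → Fay
Wes → Yul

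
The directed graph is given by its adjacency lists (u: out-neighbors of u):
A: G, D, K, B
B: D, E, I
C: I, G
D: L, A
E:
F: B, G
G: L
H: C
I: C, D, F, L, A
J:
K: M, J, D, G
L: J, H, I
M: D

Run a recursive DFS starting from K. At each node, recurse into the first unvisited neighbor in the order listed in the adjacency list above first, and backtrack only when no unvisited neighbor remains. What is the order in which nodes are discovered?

K M D L J H C I F B E G A

Visit K
K → M
M → D
D → L
L → J
L → H
H → C
C → I
I → F
F → B
B → E
F → G
I → A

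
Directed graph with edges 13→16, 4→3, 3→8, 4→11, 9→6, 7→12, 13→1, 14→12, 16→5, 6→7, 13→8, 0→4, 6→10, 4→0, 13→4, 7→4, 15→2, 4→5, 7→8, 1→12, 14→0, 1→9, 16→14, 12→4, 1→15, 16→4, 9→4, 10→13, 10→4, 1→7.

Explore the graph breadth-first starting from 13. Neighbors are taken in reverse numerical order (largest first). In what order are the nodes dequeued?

Visit 13; enqueue 16, 8, 4, 1 → queue [16, 8, 4, 1]
Visit 16; enqueue 14, 5 → queue [8, 4, 1, 14, 5]
Visit 8 → queue [4, 1, 14, 5]
Visit 4; enqueue 11, 3, 0 → queue [1, 14, 5, 11, 3, 0]
Visit 1; enqueue 15, 12, 9, 7 → queue [14, 5, 11, 3, 0, 15, 12, 9, 7]
Visit 14 → queue [5, 11, 3, 0, 15, 12, 9, 7]
Visit 5 → queue [11, 3, 0, 15, 12, 9, 7]
Visit 11 → queue [3, 0, 15, 12, 9, 7]
Visit 3 → queue [0, 15, 12, 9, 7]
Visit 0 → queue [15, 12, 9, 7]
Visit 15; enqueue 2 → queue [12, 9, 7, 2]
Visit 12 → queue [9, 7, 2]
Visit 9; enqueue 6 → queue [7, 2, 6]
Visit 7 → queue [2, 6]
Visit 2 → queue [6]
Visit 6; enqueue 10 → queue [10]
Visit 10 → queue []

13, 16, 8, 4, 1, 14, 5, 11, 3, 0, 15, 12, 9, 7, 2, 6, 10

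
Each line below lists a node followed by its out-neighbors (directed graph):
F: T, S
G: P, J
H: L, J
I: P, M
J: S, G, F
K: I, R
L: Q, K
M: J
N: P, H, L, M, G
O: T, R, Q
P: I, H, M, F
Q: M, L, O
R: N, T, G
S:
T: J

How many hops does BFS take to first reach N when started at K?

2

Level 0: K
Level 1: I, R
Level 2: G, M, N, P, T
Level 3: F, H, J, L
Level 4: Q, S
Level 5: O
N first appears at level 2.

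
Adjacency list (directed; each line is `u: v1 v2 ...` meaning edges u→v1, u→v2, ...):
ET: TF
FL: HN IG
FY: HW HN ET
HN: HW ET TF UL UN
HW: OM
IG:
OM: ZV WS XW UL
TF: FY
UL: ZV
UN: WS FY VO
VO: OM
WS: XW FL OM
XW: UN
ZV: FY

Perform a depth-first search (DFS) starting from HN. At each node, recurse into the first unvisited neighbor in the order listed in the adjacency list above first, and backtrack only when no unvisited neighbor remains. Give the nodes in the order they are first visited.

HN HW OM ZV FY ET TF WS XW UN VO FL IG UL

Visit HN
HN → HW
HW → OM
OM → ZV
ZV → FY
FY → ET
ET → TF
OM → WS
WS → XW
XW → UN
UN → VO
WS → FL
FL → IG
OM → UL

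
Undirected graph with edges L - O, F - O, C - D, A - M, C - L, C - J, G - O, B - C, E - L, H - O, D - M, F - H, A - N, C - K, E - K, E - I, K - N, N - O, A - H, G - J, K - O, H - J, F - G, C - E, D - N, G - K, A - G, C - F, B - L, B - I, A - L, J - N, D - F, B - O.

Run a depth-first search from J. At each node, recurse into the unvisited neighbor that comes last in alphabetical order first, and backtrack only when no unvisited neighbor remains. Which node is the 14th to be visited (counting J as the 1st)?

B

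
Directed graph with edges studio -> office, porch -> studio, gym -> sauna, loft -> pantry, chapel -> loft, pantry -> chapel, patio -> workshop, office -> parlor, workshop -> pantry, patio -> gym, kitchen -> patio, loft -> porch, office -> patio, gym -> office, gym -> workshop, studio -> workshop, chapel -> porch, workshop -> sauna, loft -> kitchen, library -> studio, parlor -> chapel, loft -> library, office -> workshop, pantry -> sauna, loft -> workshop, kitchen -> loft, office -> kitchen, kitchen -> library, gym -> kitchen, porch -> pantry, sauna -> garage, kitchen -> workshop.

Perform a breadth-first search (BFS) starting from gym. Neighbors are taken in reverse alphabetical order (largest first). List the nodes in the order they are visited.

gym, workshop, sauna, office, kitchen, pantry, garage, patio, parlor, loft, library, chapel, porch, studio

Visit gym; enqueue workshop, sauna, office, kitchen → queue [workshop, sauna, office, kitchen]
Visit workshop; enqueue pantry → queue [sauna, office, kitchen, pantry]
Visit sauna; enqueue garage → queue [office, kitchen, pantry, garage]
Visit office; enqueue patio, parlor → queue [kitchen, pantry, garage, patio, parlor]
Visit kitchen; enqueue loft, library → queue [pantry, garage, patio, parlor, loft, library]
Visit pantry; enqueue chapel → queue [garage, patio, parlor, loft, library, chapel]
Visit garage → queue [patio, parlor, loft, library, chapel]
Visit patio → queue [parlor, loft, library, chapel]
Visit parlor → queue [loft, library, chapel]
Visit loft; enqueue porch → queue [library, chapel, porch]
Visit library; enqueue studio → queue [chapel, porch, studio]
Visit chapel → queue [porch, studio]
Visit porch → queue [studio]
Visit studio → queue []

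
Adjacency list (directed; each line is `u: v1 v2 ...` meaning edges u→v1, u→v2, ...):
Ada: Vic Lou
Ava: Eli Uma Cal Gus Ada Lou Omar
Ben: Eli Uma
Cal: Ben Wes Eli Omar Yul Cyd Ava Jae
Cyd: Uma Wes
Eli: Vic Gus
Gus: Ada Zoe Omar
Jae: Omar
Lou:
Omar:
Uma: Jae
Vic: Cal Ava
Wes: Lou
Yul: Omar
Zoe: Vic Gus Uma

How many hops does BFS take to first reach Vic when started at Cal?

Level 0: Cal
Level 1: Ava, Ben, Cyd, Eli, Jae, Omar, Wes, Yul
Level 2: Ada, Gus, Lou, Uma, Vic
Level 3: Zoe
Vic first appears at level 2.

2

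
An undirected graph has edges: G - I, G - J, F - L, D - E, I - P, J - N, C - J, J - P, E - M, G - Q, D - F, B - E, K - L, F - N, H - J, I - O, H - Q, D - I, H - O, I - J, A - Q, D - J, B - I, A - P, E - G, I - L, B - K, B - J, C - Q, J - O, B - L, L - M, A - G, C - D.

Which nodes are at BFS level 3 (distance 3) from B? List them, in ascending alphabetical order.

A, Q

Level 0: B
Level 1: E, I, J, K, L
Level 2: C, D, F, G, H, M, N, O, P
Level 3: A, Q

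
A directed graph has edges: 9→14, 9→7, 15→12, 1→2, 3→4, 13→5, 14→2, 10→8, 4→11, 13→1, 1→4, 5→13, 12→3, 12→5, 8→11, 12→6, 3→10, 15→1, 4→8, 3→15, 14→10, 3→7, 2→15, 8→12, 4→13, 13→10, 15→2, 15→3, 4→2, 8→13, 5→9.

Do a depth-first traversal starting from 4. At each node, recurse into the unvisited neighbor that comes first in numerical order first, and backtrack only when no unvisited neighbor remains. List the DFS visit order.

4, 2, 15, 1, 3, 7, 10, 8, 11, 12, 5, 9, 14, 13, 6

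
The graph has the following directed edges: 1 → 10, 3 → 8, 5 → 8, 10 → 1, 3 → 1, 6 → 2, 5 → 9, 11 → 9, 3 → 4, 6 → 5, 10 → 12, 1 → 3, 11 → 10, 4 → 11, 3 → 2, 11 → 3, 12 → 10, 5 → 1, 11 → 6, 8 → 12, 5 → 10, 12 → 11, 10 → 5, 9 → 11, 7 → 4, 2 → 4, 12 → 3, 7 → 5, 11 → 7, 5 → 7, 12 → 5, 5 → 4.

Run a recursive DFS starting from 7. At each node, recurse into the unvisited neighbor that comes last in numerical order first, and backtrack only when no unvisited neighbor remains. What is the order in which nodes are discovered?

7, 5, 10, 12, 11, 9, 6, 2, 4, 3, 8, 1

Visit 7
7 → 5
5 → 10
10 → 12
12 → 11
11 → 9
11 → 6
6 → 2
2 → 4
11 → 3
3 → 8
3 → 1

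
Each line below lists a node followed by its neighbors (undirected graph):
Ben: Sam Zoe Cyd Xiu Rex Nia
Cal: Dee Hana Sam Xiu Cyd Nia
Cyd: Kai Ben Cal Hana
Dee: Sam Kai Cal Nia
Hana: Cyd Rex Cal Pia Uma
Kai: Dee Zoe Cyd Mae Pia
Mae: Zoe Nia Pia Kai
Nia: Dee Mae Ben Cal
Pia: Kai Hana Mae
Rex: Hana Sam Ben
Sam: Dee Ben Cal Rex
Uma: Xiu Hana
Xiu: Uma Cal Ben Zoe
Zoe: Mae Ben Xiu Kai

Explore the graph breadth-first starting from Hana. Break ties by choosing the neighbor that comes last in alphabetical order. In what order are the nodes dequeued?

Hana -> Uma -> Rex -> Pia -> Cyd -> Cal -> Xiu -> Sam -> Ben -> Mae -> Kai -> Nia -> Dee -> Zoe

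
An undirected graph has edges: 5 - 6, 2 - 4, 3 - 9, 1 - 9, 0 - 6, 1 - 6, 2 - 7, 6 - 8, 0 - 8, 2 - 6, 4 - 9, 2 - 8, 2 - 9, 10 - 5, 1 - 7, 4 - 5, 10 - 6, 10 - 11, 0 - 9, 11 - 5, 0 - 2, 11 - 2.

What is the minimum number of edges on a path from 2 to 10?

Level 0: 2
Level 1: 0, 4, 6, 7, 8, 9, 11
Level 2: 1, 3, 5, 10
10 first appears at level 2.

2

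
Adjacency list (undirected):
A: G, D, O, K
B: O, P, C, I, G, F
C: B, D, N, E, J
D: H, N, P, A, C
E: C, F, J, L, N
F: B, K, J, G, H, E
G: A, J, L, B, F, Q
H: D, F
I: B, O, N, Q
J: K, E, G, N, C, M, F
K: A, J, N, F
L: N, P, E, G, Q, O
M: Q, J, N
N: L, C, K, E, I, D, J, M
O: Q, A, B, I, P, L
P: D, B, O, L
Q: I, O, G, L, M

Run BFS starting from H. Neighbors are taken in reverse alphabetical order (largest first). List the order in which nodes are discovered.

Visit H; enqueue F, D → queue [F, D]
Visit F; enqueue K, J, G, E, B → queue [D, K, J, G, E, B]
Visit D; enqueue P, N, C, A → queue [K, J, G, E, B, P, N, C, A]
Visit K → queue [J, G, E, B, P, N, C, A]
Visit J; enqueue M → queue [G, E, B, P, N, C, A, M]
Visit G; enqueue Q, L → queue [E, B, P, N, C, A, M, Q, L]
Visit E → queue [B, P, N, C, A, M, Q, L]
Visit B; enqueue O, I → queue [P, N, C, A, M, Q, L, O, I]
Visit P → queue [N, C, A, M, Q, L, O, I]
Visit N → queue [C, A, M, Q, L, O, I]
Visit C → queue [A, M, Q, L, O, I]
Visit A → queue [M, Q, L, O, I]
Visit M → queue [Q, L, O, I]
Visit Q → queue [L, O, I]
Visit L → queue [O, I]
Visit O → queue [I]
Visit I → queue []

H, F, D, K, J, G, E, B, P, N, C, A, M, Q, L, O, I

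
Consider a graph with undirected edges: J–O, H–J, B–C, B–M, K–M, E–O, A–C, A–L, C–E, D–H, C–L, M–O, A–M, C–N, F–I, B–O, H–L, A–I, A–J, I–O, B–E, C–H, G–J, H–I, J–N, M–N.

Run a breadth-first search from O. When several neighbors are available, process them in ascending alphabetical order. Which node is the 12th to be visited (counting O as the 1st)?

N

Visit O; enqueue B, E, I, J, M → queue [B, E, I, J, M]
Visit B; enqueue C → queue [E, I, J, M, C]
Visit E → queue [I, J, M, C]
Visit I; enqueue A, F, H → queue [J, M, C, A, F, H]
Visit J; enqueue G, N → queue [M, C, A, F, H, G, N]
Visit M; enqueue K → queue [C, A, F, H, G, N, K]
Visit C; enqueue L → queue [A, F, H, G, N, K, L]
Visit A → queue [F, H, G, N, K, L]
Visit F → queue [H, G, N, K, L]
Visit H; enqueue D → queue [G, N, K, L, D]
Visit G → queue [N, K, L, D]
Visit N → queue [K, L, D]
Visit K → queue [L, D]
Visit L → queue [D]
Visit D → queue []

Visit order: O, B, E, I, J, M, C, A, F, H, G, N, K, L, D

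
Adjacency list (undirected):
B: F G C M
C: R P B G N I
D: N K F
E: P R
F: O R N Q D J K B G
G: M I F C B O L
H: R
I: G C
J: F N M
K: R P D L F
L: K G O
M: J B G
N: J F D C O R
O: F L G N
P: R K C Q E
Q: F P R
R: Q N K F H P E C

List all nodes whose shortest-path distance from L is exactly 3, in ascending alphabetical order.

E, H, J, Q

Level 0: L
Level 1: G, K, O
Level 2: B, C, D, F, I, M, N, P, R
Level 3: E, H, J, Q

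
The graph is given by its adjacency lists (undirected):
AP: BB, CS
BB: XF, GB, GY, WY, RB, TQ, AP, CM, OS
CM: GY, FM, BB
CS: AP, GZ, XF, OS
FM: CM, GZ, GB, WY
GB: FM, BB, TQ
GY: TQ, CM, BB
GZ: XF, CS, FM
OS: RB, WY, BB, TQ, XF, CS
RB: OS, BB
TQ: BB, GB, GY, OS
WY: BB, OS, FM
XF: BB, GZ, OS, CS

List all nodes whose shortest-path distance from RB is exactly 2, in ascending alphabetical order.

Level 0: RB
Level 1: BB, OS
Level 2: AP, CM, CS, GB, GY, TQ, WY, XF
Level 3: FM, GZ

AP, CM, CS, GB, GY, TQ, WY, XF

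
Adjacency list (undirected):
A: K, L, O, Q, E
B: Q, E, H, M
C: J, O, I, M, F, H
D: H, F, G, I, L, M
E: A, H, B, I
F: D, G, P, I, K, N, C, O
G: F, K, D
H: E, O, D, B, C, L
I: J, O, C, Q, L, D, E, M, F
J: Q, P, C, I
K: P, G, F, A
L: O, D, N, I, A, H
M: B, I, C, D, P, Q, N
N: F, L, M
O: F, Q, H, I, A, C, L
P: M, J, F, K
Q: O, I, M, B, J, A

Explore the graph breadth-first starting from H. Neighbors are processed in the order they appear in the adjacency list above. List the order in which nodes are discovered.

Visit H; enqueue E, O, D, B, C, L → queue [E, O, D, B, C, L]
Visit E; enqueue A, I → queue [O, D, B, C, L, A, I]
Visit O; enqueue F, Q → queue [D, B, C, L, A, I, F, Q]
Visit D; enqueue G, M → queue [B, C, L, A, I, F, Q, G, M]
Visit B → queue [C, L, A, I, F, Q, G, M]
Visit C; enqueue J → queue [L, A, I, F, Q, G, M, J]
Visit L; enqueue N → queue [A, I, F, Q, G, M, J, N]
Visit A; enqueue K → queue [I, F, Q, G, M, J, N, K]
Visit I → queue [F, Q, G, M, J, N, K]
Visit F; enqueue P → queue [Q, G, M, J, N, K, P]
Visit Q → queue [G, M, J, N, K, P]
Visit G → queue [M, J, N, K, P]
Visit M → queue [J, N, K, P]
Visit J → queue [N, K, P]
Visit N → queue [K, P]
Visit K → queue [P]
Visit P → queue []

H, E, O, D, B, C, L, A, I, F, Q, G, M, J, N, K, P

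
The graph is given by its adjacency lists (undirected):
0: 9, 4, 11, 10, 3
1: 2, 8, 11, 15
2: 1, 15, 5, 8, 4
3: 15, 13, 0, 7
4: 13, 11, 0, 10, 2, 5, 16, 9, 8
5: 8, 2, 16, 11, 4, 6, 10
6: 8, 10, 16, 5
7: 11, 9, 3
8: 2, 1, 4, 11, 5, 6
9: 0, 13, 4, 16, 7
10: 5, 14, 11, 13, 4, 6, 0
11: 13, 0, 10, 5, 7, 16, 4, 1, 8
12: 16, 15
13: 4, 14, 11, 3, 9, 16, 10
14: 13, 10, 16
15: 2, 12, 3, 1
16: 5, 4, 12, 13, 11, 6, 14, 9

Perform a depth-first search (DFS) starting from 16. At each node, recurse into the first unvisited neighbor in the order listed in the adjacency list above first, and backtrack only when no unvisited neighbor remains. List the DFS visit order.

Visit 16
16 → 5
5 → 8
8 → 2
2 → 1
1 → 11
11 → 13
13 → 4
4 → 0
0 → 9
9 → 7
7 → 3
3 → 15
15 → 12
0 → 10
10 → 14
10 → 6

16 5 8 2 1 11 13 4 0 9 7 3 15 12 10 14 6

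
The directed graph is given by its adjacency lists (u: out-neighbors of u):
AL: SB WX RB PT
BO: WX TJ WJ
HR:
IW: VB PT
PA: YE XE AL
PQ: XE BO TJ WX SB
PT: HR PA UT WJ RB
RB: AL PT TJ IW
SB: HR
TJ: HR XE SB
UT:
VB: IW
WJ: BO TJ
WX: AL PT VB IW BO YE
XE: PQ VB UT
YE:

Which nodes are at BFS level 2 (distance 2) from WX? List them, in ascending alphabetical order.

HR, PA, RB, SB, TJ, UT, WJ

Level 0: WX
Level 1: AL, BO, IW, PT, VB, YE
Level 2: HR, PA, RB, SB, TJ, UT, WJ
Level 3: XE
Level 4: PQ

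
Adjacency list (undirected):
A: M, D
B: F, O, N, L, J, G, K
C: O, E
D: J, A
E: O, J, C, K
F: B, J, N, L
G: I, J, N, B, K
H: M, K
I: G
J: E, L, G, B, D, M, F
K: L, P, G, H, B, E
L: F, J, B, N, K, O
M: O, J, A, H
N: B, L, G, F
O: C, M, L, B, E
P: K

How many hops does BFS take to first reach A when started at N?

Level 0: N
Level 1: B, F, G, L
Level 2: I, J, K, O
Level 3: C, D, E, H, M, P
Level 4: A
A first appears at level 4.

4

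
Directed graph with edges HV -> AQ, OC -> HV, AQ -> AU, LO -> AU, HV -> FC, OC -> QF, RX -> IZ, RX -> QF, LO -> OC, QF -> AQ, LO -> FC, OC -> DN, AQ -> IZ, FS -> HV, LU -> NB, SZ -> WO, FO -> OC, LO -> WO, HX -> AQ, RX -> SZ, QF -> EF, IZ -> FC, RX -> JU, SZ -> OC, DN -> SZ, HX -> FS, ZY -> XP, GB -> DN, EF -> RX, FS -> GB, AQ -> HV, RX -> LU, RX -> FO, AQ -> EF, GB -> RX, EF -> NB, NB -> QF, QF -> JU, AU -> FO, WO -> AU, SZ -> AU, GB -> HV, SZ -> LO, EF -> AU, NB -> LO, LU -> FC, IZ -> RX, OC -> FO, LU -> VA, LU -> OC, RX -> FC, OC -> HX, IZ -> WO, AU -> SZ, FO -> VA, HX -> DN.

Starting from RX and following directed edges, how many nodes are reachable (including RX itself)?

BFS from RX visits: RX, FC, FO, IZ, JU, LU, QF, SZ, OC, VA, WO, NB, AQ, EF, AU, LO, DN, HV, HX, FS, GB
Reachable nodes: 21 of 23 total.

21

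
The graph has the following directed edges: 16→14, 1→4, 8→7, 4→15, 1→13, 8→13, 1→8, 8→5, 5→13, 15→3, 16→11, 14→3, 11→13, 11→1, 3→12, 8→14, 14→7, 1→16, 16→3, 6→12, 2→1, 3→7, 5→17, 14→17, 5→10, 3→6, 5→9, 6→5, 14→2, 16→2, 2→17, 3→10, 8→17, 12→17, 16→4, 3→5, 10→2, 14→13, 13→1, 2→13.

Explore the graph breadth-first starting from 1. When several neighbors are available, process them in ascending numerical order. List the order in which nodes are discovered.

1, 4, 8, 13, 16, 15, 5, 7, 14, 17, 2, 3, 11, 9, 10, 6, 12

Visit 1; enqueue 4, 8, 13, 16 → queue [4, 8, 13, 16]
Visit 4; enqueue 15 → queue [8, 13, 16, 15]
Visit 8; enqueue 5, 7, 14, 17 → queue [13, 16, 15, 5, 7, 14, 17]
Visit 13 → queue [16, 15, 5, 7, 14, 17]
Visit 16; enqueue 2, 3, 11 → queue [15, 5, 7, 14, 17, 2, 3, 11]
Visit 15 → queue [5, 7, 14, 17, 2, 3, 11]
Visit 5; enqueue 9, 10 → queue [7, 14, 17, 2, 3, 11, 9, 10]
Visit 7 → queue [14, 17, 2, 3, 11, 9, 10]
Visit 14 → queue [17, 2, 3, 11, 9, 10]
Visit 17 → queue [2, 3, 11, 9, 10]
Visit 2 → queue [3, 11, 9, 10]
Visit 3; enqueue 6, 12 → queue [11, 9, 10, 6, 12]
Visit 11 → queue [9, 10, 6, 12]
Visit 9 → queue [10, 6, 12]
Visit 10 → queue [6, 12]
Visit 6 → queue [12]
Visit 12 → queue []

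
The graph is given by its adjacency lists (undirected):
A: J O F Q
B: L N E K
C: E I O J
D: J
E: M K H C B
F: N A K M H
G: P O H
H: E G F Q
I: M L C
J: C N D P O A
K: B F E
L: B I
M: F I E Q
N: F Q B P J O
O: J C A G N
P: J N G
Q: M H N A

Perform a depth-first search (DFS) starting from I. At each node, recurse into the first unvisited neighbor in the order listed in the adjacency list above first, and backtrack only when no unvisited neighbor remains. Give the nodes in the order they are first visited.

I -> M -> F -> N -> Q -> H -> E -> K -> B -> L -> C -> O -> J -> D -> P -> G -> A

Visit I
I → M
M → F
F → N
N → Q
Q → H
H → E
E → K
K → B
B → L
E → C
C → O
O → J
J → D
J → P
P → G
J → A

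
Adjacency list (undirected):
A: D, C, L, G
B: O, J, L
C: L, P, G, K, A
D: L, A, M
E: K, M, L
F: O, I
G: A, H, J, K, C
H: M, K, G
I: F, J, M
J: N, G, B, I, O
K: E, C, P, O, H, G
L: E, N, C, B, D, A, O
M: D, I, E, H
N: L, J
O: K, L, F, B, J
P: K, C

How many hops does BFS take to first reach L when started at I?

3

Level 0: I
Level 1: F, J, M
Level 2: B, D, E, G, H, N, O
Level 3: A, C, K, L
Level 4: P
L first appears at level 3.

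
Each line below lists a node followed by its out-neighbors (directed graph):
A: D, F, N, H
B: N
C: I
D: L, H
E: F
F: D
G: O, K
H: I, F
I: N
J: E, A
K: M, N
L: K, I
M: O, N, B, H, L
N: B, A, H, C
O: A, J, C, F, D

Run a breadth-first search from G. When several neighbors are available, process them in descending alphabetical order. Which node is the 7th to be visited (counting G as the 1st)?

Visit G; enqueue O, K → queue [O, K]
Visit O; enqueue J, F, D, C, A → queue [K, J, F, D, C, A]
Visit K; enqueue N, M → queue [J, F, D, C, A, N, M]
Visit J; enqueue E → queue [F, D, C, A, N, M, E]
Visit F → queue [D, C, A, N, M, E]
Visit D; enqueue L, H → queue [C, A, N, M, E, L, H]
Visit C; enqueue I → queue [A, N, M, E, L, H, I]
Visit A → queue [N, M, E, L, H, I]
Visit N; enqueue B → queue [M, E, L, H, I, B]
Visit M → queue [E, L, H, I, B]
Visit E → queue [L, H, I, B]
Visit L → queue [H, I, B]
Visit H → queue [I, B]
Visit I → queue [B]
Visit B → queue []

Visit order: G, O, K, J, F, D, C, A, N, M, E, L, H, I, B

C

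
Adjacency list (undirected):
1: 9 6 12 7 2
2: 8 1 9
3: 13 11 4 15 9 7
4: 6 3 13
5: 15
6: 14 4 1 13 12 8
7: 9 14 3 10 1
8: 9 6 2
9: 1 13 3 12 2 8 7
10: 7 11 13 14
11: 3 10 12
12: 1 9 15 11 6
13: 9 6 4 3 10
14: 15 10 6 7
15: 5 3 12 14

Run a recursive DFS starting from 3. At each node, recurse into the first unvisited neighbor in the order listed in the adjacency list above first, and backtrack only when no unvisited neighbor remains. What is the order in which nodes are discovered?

Visit 3
3 → 13
13 → 9
9 → 1
1 → 6
6 → 14
14 → 15
15 → 5
15 → 12
12 → 11
11 → 10
10 → 7
6 → 4
6 → 8
8 → 2

3 → 13 → 9 → 1 → 6 → 14 → 15 → 5 → 12 → 11 → 10 → 7 → 4 → 8 → 2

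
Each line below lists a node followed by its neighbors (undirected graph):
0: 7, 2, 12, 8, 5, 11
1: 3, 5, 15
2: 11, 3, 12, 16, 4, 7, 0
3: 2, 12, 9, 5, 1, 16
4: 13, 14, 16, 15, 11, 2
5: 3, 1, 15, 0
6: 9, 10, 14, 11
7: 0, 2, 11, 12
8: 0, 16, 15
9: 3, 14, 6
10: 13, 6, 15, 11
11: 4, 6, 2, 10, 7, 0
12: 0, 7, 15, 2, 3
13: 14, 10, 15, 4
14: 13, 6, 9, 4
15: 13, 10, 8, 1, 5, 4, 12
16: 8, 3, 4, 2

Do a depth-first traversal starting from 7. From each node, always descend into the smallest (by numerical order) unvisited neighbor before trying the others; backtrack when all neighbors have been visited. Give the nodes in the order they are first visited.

Visit 7
7 → 0
0 → 2
2 → 3
3 → 1
1 → 5
5 → 15
15 → 4
4 → 11
11 → 6
6 → 9
9 → 14
14 → 13
13 → 10
4 → 16
16 → 8
15 → 12

7 → 0 → 2 → 3 → 1 → 5 → 15 → 4 → 11 → 6 → 9 → 14 → 13 → 10 → 16 → 8 → 12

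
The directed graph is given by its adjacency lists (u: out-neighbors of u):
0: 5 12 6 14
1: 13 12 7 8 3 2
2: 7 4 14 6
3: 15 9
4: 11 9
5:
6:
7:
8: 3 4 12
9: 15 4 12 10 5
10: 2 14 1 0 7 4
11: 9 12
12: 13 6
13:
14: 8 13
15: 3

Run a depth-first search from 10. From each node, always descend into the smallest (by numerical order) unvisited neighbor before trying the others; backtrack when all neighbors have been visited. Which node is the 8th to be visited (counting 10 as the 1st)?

8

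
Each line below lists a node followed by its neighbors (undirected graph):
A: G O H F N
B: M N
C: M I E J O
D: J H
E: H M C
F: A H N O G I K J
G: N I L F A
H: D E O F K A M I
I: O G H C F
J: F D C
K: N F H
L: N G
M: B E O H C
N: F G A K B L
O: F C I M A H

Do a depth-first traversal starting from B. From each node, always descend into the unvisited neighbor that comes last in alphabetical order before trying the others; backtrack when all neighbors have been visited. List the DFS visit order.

B → N → L → G → I → O → M → H → K → F → J → D → C → E → A

Visit B
B → N
N → L
L → G
G → I
I → O
O → M
M → H
H → K
K → F
F → J
J → D
J → C
C → E
F → A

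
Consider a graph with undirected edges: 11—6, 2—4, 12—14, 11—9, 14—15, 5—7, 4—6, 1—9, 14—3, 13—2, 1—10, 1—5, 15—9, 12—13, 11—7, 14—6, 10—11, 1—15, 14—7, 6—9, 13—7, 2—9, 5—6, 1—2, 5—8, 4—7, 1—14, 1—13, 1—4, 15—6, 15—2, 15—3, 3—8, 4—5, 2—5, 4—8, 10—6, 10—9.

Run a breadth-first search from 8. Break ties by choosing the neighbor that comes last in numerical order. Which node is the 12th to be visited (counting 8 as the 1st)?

Visit 8; enqueue 5, 4, 3 → queue [5, 4, 3]
Visit 5; enqueue 7, 6, 2, 1 → queue [4, 3, 7, 6, 2, 1]
Visit 4 → queue [3, 7, 6, 2, 1]
Visit 3; enqueue 15, 14 → queue [7, 6, 2, 1, 15, 14]
Visit 7; enqueue 13, 11 → queue [6, 2, 1, 15, 14, 13, 11]
Visit 6; enqueue 10, 9 → queue [2, 1, 15, 14, 13, 11, 10, 9]
Visit 2 → queue [1, 15, 14, 13, 11, 10, 9]
Visit 1 → queue [15, 14, 13, 11, 10, 9]
Visit 15 → queue [14, 13, 11, 10, 9]
Visit 14; enqueue 12 → queue [13, 11, 10, 9, 12]
Visit 13 → queue [11, 10, 9, 12]
Visit 11 → queue [10, 9, 12]
Visit 10 → queue [9, 12]
Visit 9 → queue [12]
Visit 12 → queue []

Visit order: 8, 5, 4, 3, 7, 6, 2, 1, 15, 14, 13, 11, 10, 9, 12

11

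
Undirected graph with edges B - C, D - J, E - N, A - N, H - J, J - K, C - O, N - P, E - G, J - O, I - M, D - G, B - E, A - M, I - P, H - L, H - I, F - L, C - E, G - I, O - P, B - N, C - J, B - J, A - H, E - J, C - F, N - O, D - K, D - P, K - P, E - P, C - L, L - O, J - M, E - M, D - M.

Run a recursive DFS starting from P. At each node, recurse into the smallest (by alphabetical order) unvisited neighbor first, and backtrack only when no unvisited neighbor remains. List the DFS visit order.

P, D, G, E, B, C, F, L, H, A, M, I, J, K, O, N

Visit P
P → D
D → G
G → E
E → B
B → C
C → F
F → L
L → H
H → A
A → M
M → I
M → J
J → K
J → O
O → N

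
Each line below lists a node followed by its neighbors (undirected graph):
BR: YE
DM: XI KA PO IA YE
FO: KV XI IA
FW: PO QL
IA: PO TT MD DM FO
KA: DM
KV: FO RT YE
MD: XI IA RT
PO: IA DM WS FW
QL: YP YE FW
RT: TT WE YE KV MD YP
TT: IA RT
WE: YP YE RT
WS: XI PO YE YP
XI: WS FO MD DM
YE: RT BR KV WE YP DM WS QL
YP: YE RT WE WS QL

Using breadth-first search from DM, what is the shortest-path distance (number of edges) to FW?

2

Level 0: DM
Level 1: IA, KA, PO, XI, YE
Level 2: BR, FO, FW, KV, MD, QL, RT, TT, WE, WS, YP
FW first appears at level 2.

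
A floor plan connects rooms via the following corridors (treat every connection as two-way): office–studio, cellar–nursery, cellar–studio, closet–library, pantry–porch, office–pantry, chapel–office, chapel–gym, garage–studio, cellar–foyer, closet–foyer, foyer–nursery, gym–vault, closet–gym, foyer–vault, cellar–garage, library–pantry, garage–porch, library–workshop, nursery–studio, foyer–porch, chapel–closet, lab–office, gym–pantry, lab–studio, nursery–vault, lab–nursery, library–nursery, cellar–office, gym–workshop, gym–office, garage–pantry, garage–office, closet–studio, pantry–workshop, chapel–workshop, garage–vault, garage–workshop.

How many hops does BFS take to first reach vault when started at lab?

Level 0: lab
Level 1: nursery, office, studio
Level 2: cellar, chapel, closet, foyer, garage, gym, library, pantry, vault
Level 3: porch, workshop
vault first appears at level 2.

2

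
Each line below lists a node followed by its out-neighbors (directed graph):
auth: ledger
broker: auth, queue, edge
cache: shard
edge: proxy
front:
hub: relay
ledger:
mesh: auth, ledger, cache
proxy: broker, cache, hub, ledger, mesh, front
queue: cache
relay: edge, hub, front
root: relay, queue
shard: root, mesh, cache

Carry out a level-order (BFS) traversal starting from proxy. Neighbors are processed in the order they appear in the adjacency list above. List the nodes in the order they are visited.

proxy, broker, cache, hub, ledger, mesh, front, auth, queue, edge, shard, relay, root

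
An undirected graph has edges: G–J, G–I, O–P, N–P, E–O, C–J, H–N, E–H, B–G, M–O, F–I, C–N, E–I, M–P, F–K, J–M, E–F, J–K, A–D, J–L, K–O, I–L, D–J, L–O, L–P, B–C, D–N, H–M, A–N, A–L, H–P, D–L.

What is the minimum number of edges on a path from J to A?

Level 0: J
Level 1: C, D, G, K, L, M
Level 2: A, B, F, H, I, N, O, P
Level 3: E
A first appears at level 2.

2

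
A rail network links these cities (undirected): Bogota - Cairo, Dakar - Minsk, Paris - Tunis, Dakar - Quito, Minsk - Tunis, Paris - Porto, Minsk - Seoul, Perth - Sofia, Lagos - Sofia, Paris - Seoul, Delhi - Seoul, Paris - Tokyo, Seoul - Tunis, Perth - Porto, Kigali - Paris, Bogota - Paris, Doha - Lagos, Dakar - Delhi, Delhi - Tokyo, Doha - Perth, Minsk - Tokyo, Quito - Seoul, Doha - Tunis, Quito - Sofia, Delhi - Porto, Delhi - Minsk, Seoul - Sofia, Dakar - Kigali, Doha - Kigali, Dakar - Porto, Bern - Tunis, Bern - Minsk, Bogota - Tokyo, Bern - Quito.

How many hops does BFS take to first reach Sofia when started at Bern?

2

Level 0: Bern
Level 1: Minsk, Quito, Tunis
Level 2: Dakar, Delhi, Doha, Paris, Seoul, Sofia, Tokyo
Level 3: Bogota, Kigali, Lagos, Perth, Porto
Level 4: Cairo
Sofia first appears at level 2.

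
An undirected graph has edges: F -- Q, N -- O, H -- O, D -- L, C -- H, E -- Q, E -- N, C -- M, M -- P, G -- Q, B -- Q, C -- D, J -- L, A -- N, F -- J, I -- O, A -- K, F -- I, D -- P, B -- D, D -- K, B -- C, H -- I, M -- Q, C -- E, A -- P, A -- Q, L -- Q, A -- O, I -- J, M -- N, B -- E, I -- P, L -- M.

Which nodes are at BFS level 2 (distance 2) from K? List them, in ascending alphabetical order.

Level 0: K
Level 1: A, D
Level 2: B, C, L, N, O, P, Q
Level 3: E, F, G, H, I, J, M

B, C, L, N, O, P, Q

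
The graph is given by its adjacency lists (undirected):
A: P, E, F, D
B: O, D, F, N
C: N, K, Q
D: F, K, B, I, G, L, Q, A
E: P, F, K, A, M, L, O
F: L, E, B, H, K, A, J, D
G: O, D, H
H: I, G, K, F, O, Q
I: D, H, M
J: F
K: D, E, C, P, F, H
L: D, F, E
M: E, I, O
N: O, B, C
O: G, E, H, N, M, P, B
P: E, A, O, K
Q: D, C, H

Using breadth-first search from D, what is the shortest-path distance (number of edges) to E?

2

Level 0: D
Level 1: A, B, F, G, I, K, L, Q
Level 2: C, E, H, J, M, N, O, P
E first appears at level 2.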